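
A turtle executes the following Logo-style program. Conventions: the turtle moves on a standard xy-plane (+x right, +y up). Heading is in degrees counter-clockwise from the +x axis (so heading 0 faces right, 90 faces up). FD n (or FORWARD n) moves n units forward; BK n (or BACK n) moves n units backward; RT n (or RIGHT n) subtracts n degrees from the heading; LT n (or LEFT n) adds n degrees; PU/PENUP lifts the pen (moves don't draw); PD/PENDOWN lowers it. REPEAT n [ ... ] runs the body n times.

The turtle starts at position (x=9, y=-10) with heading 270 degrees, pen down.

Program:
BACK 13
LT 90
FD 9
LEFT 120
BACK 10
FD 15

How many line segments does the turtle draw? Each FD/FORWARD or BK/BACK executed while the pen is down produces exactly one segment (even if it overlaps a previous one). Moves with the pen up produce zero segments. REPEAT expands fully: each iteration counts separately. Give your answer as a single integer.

Answer: 4

Derivation:
Executing turtle program step by step:
Start: pos=(9,-10), heading=270, pen down
BK 13: (9,-10) -> (9,3) [heading=270, draw]
LT 90: heading 270 -> 0
FD 9: (9,3) -> (18,3) [heading=0, draw]
LT 120: heading 0 -> 120
BK 10: (18,3) -> (23,-5.66) [heading=120, draw]
FD 15: (23,-5.66) -> (15.5,7.33) [heading=120, draw]
Final: pos=(15.5,7.33), heading=120, 4 segment(s) drawn
Segments drawn: 4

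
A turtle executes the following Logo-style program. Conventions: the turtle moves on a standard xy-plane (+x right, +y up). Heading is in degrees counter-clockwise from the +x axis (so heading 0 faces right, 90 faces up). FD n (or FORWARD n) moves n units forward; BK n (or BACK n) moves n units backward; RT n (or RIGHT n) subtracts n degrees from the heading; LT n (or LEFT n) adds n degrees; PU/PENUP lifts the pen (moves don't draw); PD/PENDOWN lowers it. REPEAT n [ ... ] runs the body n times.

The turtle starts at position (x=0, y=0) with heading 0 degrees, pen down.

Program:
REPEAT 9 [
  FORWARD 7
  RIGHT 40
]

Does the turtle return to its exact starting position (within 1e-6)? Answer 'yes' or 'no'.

Answer: yes

Derivation:
Executing turtle program step by step:
Start: pos=(0,0), heading=0, pen down
REPEAT 9 [
  -- iteration 1/9 --
  FD 7: (0,0) -> (7,0) [heading=0, draw]
  RT 40: heading 0 -> 320
  -- iteration 2/9 --
  FD 7: (7,0) -> (12.362,-4.5) [heading=320, draw]
  RT 40: heading 320 -> 280
  -- iteration 3/9 --
  FD 7: (12.362,-4.5) -> (13.578,-11.393) [heading=280, draw]
  RT 40: heading 280 -> 240
  -- iteration 4/9 --
  FD 7: (13.578,-11.393) -> (10.078,-17.455) [heading=240, draw]
  RT 40: heading 240 -> 200
  -- iteration 5/9 --
  FD 7: (10.078,-17.455) -> (3.5,-19.849) [heading=200, draw]
  RT 40: heading 200 -> 160
  -- iteration 6/9 --
  FD 7: (3.5,-19.849) -> (-3.078,-17.455) [heading=160, draw]
  RT 40: heading 160 -> 120
  -- iteration 7/9 --
  FD 7: (-3.078,-17.455) -> (-6.578,-11.393) [heading=120, draw]
  RT 40: heading 120 -> 80
  -- iteration 8/9 --
  FD 7: (-6.578,-11.393) -> (-5.362,-4.5) [heading=80, draw]
  RT 40: heading 80 -> 40
  -- iteration 9/9 --
  FD 7: (-5.362,-4.5) -> (0,0) [heading=40, draw]
  RT 40: heading 40 -> 0
]
Final: pos=(0,0), heading=0, 9 segment(s) drawn

Start position: (0, 0)
Final position: (0, 0)
Distance = 0; < 1e-6 -> CLOSED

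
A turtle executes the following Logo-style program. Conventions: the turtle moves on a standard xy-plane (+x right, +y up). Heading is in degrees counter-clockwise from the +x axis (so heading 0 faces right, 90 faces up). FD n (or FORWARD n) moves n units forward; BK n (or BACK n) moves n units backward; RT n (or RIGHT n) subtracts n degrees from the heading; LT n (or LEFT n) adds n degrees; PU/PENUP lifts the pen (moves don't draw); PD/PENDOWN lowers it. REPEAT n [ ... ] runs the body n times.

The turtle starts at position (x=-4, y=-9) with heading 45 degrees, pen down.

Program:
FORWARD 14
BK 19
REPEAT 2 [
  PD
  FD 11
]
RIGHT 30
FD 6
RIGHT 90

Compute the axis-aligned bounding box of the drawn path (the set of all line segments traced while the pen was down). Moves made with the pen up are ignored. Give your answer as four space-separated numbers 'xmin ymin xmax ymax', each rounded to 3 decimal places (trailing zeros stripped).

Executing turtle program step by step:
Start: pos=(-4,-9), heading=45, pen down
FD 14: (-4,-9) -> (5.899,0.899) [heading=45, draw]
BK 19: (5.899,0.899) -> (-7.536,-12.536) [heading=45, draw]
REPEAT 2 [
  -- iteration 1/2 --
  PD: pen down
  FD 11: (-7.536,-12.536) -> (0.243,-4.757) [heading=45, draw]
  -- iteration 2/2 --
  PD: pen down
  FD 11: (0.243,-4.757) -> (8.021,3.021) [heading=45, draw]
]
RT 30: heading 45 -> 15
FD 6: (8.021,3.021) -> (13.816,4.574) [heading=15, draw]
RT 90: heading 15 -> 285
Final: pos=(13.816,4.574), heading=285, 5 segment(s) drawn

Segment endpoints: x in {-7.536, -4, 0.243, 5.899, 8.021, 13.816}, y in {-12.536, -9, -4.757, 0.899, 3.021, 4.574}
xmin=-7.536, ymin=-12.536, xmax=13.816, ymax=4.574

Answer: -7.536 -12.536 13.816 4.574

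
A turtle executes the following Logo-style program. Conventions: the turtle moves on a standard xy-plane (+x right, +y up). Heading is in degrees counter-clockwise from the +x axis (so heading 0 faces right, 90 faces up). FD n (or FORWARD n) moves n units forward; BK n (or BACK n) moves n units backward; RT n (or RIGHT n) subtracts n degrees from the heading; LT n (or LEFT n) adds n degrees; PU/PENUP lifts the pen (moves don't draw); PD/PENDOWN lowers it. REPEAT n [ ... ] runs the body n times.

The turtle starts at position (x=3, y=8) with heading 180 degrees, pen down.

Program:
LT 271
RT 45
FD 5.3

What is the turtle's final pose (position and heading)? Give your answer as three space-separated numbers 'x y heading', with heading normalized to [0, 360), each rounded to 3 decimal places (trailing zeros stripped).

Executing turtle program step by step:
Start: pos=(3,8), heading=180, pen down
LT 271: heading 180 -> 91
RT 45: heading 91 -> 46
FD 5.3: (3,8) -> (6.682,11.813) [heading=46, draw]
Final: pos=(6.682,11.813), heading=46, 1 segment(s) drawn

Answer: 6.682 11.813 46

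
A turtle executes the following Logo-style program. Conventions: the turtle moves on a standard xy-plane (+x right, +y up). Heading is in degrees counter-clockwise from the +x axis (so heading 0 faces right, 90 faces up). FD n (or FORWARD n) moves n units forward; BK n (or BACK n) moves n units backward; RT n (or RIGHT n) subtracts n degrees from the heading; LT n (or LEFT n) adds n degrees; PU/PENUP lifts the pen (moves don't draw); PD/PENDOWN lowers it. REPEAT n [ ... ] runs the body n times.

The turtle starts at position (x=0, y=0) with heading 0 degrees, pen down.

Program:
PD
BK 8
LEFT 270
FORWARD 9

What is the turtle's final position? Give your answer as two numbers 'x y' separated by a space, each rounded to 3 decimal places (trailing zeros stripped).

Answer: -8 -9

Derivation:
Executing turtle program step by step:
Start: pos=(0,0), heading=0, pen down
PD: pen down
BK 8: (0,0) -> (-8,0) [heading=0, draw]
LT 270: heading 0 -> 270
FD 9: (-8,0) -> (-8,-9) [heading=270, draw]
Final: pos=(-8,-9), heading=270, 2 segment(s) drawn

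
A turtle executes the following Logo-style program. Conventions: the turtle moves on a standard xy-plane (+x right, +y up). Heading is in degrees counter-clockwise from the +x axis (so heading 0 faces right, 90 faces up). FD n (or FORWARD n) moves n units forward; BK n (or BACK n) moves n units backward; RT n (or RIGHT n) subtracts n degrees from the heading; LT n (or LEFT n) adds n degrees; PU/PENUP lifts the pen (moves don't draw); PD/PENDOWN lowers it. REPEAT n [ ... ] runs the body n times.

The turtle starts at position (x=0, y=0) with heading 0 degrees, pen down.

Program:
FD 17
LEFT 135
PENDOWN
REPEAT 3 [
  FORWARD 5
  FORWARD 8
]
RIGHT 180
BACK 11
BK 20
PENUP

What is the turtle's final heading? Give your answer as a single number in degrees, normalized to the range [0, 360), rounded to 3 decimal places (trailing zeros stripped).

Executing turtle program step by step:
Start: pos=(0,0), heading=0, pen down
FD 17: (0,0) -> (17,0) [heading=0, draw]
LT 135: heading 0 -> 135
PD: pen down
REPEAT 3 [
  -- iteration 1/3 --
  FD 5: (17,0) -> (13.464,3.536) [heading=135, draw]
  FD 8: (13.464,3.536) -> (7.808,9.192) [heading=135, draw]
  -- iteration 2/3 --
  FD 5: (7.808,9.192) -> (4.272,12.728) [heading=135, draw]
  FD 8: (4.272,12.728) -> (-1.385,18.385) [heading=135, draw]
  -- iteration 3/3 --
  FD 5: (-1.385,18.385) -> (-4.92,21.92) [heading=135, draw]
  FD 8: (-4.92,21.92) -> (-10.577,27.577) [heading=135, draw]
]
RT 180: heading 135 -> 315
BK 11: (-10.577,27.577) -> (-18.355,35.355) [heading=315, draw]
BK 20: (-18.355,35.355) -> (-32.497,49.497) [heading=315, draw]
PU: pen up
Final: pos=(-32.497,49.497), heading=315, 9 segment(s) drawn

Answer: 315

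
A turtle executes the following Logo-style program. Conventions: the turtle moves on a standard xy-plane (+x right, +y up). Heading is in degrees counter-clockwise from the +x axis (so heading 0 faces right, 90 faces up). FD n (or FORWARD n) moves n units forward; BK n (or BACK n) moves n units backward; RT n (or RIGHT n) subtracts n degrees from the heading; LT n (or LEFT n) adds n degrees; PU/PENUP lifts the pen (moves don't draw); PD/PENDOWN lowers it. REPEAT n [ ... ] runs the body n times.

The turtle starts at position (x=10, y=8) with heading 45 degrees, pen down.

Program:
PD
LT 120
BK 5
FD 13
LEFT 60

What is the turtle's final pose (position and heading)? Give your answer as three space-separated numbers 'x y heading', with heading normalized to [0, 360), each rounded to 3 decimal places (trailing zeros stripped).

Answer: 2.273 10.071 225

Derivation:
Executing turtle program step by step:
Start: pos=(10,8), heading=45, pen down
PD: pen down
LT 120: heading 45 -> 165
BK 5: (10,8) -> (14.83,6.706) [heading=165, draw]
FD 13: (14.83,6.706) -> (2.273,10.071) [heading=165, draw]
LT 60: heading 165 -> 225
Final: pos=(2.273,10.071), heading=225, 2 segment(s) drawn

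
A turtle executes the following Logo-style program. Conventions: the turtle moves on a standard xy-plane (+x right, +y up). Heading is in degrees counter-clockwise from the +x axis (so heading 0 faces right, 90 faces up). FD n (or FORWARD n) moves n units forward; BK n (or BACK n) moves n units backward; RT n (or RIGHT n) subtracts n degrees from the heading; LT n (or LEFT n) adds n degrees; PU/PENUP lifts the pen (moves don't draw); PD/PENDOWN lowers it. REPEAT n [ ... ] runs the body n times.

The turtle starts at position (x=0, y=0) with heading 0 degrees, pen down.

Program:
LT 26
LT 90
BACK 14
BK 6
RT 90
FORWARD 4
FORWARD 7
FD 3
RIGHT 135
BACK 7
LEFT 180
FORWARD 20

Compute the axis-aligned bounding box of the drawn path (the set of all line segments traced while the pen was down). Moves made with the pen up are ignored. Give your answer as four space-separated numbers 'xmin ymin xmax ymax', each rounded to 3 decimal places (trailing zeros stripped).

Answer: 0 -17.976 30.141 13.69

Derivation:
Executing turtle program step by step:
Start: pos=(0,0), heading=0, pen down
LT 26: heading 0 -> 26
LT 90: heading 26 -> 116
BK 14: (0,0) -> (6.137,-12.583) [heading=116, draw]
BK 6: (6.137,-12.583) -> (8.767,-17.976) [heading=116, draw]
RT 90: heading 116 -> 26
FD 4: (8.767,-17.976) -> (12.363,-16.222) [heading=26, draw]
FD 7: (12.363,-16.222) -> (18.654,-13.154) [heading=26, draw]
FD 3: (18.654,-13.154) -> (21.351,-11.839) [heading=26, draw]
RT 135: heading 26 -> 251
BK 7: (21.351,-11.839) -> (23.63,-5.22) [heading=251, draw]
LT 180: heading 251 -> 71
FD 20: (23.63,-5.22) -> (30.141,13.69) [heading=71, draw]
Final: pos=(30.141,13.69), heading=71, 7 segment(s) drawn

Segment endpoints: x in {0, 6.137, 8.767, 12.363, 18.654, 21.351, 23.63, 30.141}, y in {-17.976, -16.222, -13.154, -12.583, -11.839, -5.22, 0, 13.69}
xmin=0, ymin=-17.976, xmax=30.141, ymax=13.69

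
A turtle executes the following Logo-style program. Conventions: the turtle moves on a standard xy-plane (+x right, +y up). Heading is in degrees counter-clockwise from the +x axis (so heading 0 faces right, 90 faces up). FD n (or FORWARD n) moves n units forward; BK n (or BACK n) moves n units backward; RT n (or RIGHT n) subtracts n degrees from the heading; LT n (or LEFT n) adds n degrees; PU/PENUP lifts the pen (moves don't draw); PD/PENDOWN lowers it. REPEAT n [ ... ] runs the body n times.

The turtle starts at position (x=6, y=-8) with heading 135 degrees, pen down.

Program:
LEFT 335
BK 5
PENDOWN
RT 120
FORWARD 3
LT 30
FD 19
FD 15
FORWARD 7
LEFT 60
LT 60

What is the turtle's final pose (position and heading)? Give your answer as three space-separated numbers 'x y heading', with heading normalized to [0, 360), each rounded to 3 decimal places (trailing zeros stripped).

Executing turtle program step by step:
Start: pos=(6,-8), heading=135, pen down
LT 335: heading 135 -> 110
BK 5: (6,-8) -> (7.71,-12.698) [heading=110, draw]
PD: pen down
RT 120: heading 110 -> 350
FD 3: (7.71,-12.698) -> (10.665,-13.219) [heading=350, draw]
LT 30: heading 350 -> 20
FD 19: (10.665,-13.219) -> (28.519,-6.721) [heading=20, draw]
FD 15: (28.519,-6.721) -> (42.614,-1.591) [heading=20, draw]
FD 7: (42.614,-1.591) -> (49.192,0.803) [heading=20, draw]
LT 60: heading 20 -> 80
LT 60: heading 80 -> 140
Final: pos=(49.192,0.803), heading=140, 5 segment(s) drawn

Answer: 49.192 0.803 140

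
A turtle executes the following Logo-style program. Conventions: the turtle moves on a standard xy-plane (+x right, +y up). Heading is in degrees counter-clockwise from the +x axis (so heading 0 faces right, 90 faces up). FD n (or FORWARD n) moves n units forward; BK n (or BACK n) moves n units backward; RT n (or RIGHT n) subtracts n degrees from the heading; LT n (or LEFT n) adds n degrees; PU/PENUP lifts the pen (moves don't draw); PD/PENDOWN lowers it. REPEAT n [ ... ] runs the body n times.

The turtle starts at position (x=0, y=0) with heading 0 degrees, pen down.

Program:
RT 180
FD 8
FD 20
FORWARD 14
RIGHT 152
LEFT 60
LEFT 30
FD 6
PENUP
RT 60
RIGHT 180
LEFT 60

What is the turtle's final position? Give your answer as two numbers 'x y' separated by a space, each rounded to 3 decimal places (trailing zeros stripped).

Executing turtle program step by step:
Start: pos=(0,0), heading=0, pen down
RT 180: heading 0 -> 180
FD 8: (0,0) -> (-8,0) [heading=180, draw]
FD 20: (-8,0) -> (-28,0) [heading=180, draw]
FD 14: (-28,0) -> (-42,0) [heading=180, draw]
RT 152: heading 180 -> 28
LT 60: heading 28 -> 88
LT 30: heading 88 -> 118
FD 6: (-42,0) -> (-44.817,5.298) [heading=118, draw]
PU: pen up
RT 60: heading 118 -> 58
RT 180: heading 58 -> 238
LT 60: heading 238 -> 298
Final: pos=(-44.817,5.298), heading=298, 4 segment(s) drawn

Answer: -44.817 5.298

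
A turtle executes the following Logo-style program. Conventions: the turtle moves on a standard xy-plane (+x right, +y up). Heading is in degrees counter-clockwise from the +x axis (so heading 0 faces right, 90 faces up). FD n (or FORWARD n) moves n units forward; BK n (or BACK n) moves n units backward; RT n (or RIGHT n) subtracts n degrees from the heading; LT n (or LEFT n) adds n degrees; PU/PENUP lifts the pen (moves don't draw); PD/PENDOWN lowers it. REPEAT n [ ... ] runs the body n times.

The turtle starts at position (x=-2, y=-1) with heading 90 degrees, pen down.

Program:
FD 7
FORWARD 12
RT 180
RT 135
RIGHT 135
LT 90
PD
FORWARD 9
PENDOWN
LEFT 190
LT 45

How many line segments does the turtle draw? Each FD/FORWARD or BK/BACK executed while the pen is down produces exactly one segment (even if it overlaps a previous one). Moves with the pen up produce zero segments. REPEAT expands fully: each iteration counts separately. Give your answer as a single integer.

Answer: 3

Derivation:
Executing turtle program step by step:
Start: pos=(-2,-1), heading=90, pen down
FD 7: (-2,-1) -> (-2,6) [heading=90, draw]
FD 12: (-2,6) -> (-2,18) [heading=90, draw]
RT 180: heading 90 -> 270
RT 135: heading 270 -> 135
RT 135: heading 135 -> 0
LT 90: heading 0 -> 90
PD: pen down
FD 9: (-2,18) -> (-2,27) [heading=90, draw]
PD: pen down
LT 190: heading 90 -> 280
LT 45: heading 280 -> 325
Final: pos=(-2,27), heading=325, 3 segment(s) drawn
Segments drawn: 3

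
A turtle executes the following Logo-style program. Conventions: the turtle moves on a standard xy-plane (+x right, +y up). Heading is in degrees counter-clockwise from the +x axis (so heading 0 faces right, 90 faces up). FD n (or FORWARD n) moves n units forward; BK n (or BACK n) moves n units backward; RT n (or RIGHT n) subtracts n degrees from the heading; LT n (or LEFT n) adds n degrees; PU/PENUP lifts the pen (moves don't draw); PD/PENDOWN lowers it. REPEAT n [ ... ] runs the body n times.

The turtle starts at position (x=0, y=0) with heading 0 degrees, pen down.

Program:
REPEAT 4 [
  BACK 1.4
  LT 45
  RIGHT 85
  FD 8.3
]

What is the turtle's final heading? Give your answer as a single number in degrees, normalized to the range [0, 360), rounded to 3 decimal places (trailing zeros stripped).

Answer: 200

Derivation:
Executing turtle program step by step:
Start: pos=(0,0), heading=0, pen down
REPEAT 4 [
  -- iteration 1/4 --
  BK 1.4: (0,0) -> (-1.4,0) [heading=0, draw]
  LT 45: heading 0 -> 45
  RT 85: heading 45 -> 320
  FD 8.3: (-1.4,0) -> (4.958,-5.335) [heading=320, draw]
  -- iteration 2/4 --
  BK 1.4: (4.958,-5.335) -> (3.886,-4.435) [heading=320, draw]
  LT 45: heading 320 -> 5
  RT 85: heading 5 -> 280
  FD 8.3: (3.886,-4.435) -> (5.327,-12.609) [heading=280, draw]
  -- iteration 3/4 --
  BK 1.4: (5.327,-12.609) -> (5.084,-11.23) [heading=280, draw]
  LT 45: heading 280 -> 325
  RT 85: heading 325 -> 240
  FD 8.3: (5.084,-11.23) -> (0.934,-18.418) [heading=240, draw]
  -- iteration 4/4 --
  BK 1.4: (0.934,-18.418) -> (1.634,-17.206) [heading=240, draw]
  LT 45: heading 240 -> 285
  RT 85: heading 285 -> 200
  FD 8.3: (1.634,-17.206) -> (-6.166,-20.045) [heading=200, draw]
]
Final: pos=(-6.166,-20.045), heading=200, 8 segment(s) drawn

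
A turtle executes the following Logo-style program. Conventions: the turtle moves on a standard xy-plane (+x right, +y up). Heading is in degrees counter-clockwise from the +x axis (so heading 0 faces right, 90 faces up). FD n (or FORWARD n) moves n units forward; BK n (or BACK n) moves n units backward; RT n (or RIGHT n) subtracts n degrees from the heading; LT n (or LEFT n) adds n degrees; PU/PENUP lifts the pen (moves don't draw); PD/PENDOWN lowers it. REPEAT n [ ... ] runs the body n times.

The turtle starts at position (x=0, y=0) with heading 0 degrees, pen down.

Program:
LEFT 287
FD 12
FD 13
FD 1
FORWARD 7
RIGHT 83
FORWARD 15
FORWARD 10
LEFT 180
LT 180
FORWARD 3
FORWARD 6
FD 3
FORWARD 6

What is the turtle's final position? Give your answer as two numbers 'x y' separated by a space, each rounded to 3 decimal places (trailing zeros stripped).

Executing turtle program step by step:
Start: pos=(0,0), heading=0, pen down
LT 287: heading 0 -> 287
FD 12: (0,0) -> (3.508,-11.476) [heading=287, draw]
FD 13: (3.508,-11.476) -> (7.309,-23.908) [heading=287, draw]
FD 1: (7.309,-23.908) -> (7.602,-24.864) [heading=287, draw]
FD 7: (7.602,-24.864) -> (9.648,-31.558) [heading=287, draw]
RT 83: heading 287 -> 204
FD 15: (9.648,-31.558) -> (-4.055,-37.659) [heading=204, draw]
FD 10: (-4.055,-37.659) -> (-13.19,-41.726) [heading=204, draw]
LT 180: heading 204 -> 24
LT 180: heading 24 -> 204
FD 3: (-13.19,-41.726) -> (-15.931,-42.947) [heading=204, draw]
FD 6: (-15.931,-42.947) -> (-21.412,-45.387) [heading=204, draw]
FD 3: (-21.412,-45.387) -> (-24.153,-46.607) [heading=204, draw]
FD 6: (-24.153,-46.607) -> (-29.634,-49.048) [heading=204, draw]
Final: pos=(-29.634,-49.048), heading=204, 10 segment(s) drawn

Answer: -29.634 -49.048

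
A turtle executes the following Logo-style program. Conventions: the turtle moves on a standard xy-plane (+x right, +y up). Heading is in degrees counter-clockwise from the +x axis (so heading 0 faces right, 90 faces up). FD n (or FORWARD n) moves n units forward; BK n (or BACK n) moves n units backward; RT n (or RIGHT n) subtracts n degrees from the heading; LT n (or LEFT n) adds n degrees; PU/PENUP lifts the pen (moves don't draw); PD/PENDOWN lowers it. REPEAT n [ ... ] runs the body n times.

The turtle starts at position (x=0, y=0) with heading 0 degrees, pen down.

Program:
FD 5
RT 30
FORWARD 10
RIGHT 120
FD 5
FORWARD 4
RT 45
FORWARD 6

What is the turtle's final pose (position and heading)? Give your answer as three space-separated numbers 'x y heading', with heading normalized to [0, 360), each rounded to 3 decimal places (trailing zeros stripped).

Answer: 0.07 -7.947 165

Derivation:
Executing turtle program step by step:
Start: pos=(0,0), heading=0, pen down
FD 5: (0,0) -> (5,0) [heading=0, draw]
RT 30: heading 0 -> 330
FD 10: (5,0) -> (13.66,-5) [heading=330, draw]
RT 120: heading 330 -> 210
FD 5: (13.66,-5) -> (9.33,-7.5) [heading=210, draw]
FD 4: (9.33,-7.5) -> (5.866,-9.5) [heading=210, draw]
RT 45: heading 210 -> 165
FD 6: (5.866,-9.5) -> (0.07,-7.947) [heading=165, draw]
Final: pos=(0.07,-7.947), heading=165, 5 segment(s) drawn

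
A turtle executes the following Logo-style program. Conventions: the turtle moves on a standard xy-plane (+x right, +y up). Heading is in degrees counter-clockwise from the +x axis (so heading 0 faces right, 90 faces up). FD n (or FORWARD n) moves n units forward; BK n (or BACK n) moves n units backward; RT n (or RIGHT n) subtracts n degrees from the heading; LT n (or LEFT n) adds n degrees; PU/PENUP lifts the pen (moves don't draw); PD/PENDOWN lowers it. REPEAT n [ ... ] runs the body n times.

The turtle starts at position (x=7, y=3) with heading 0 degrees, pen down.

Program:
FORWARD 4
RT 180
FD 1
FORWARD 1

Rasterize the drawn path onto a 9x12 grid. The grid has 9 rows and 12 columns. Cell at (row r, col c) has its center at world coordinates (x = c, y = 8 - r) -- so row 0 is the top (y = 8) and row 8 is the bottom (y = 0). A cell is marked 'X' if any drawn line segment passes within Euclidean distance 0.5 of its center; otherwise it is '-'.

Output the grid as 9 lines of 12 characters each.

Answer: ------------
------------
------------
------------
------------
-------XXXXX
------------
------------
------------

Derivation:
Segment 0: (7,3) -> (11,3)
Segment 1: (11,3) -> (10,3)
Segment 2: (10,3) -> (9,3)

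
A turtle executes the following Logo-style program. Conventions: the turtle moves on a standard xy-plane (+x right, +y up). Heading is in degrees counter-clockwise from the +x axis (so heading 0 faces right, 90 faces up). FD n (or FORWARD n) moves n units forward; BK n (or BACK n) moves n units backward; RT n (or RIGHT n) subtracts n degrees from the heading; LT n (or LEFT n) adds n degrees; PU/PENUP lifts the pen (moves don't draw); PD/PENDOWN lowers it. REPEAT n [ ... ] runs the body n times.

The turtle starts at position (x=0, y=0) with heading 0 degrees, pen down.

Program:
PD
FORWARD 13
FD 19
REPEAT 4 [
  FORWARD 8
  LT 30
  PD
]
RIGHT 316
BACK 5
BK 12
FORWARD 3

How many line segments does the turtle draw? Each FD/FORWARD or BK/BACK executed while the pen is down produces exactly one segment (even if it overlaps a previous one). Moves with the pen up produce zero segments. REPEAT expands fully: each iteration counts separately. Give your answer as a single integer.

Executing turtle program step by step:
Start: pos=(0,0), heading=0, pen down
PD: pen down
FD 13: (0,0) -> (13,0) [heading=0, draw]
FD 19: (13,0) -> (32,0) [heading=0, draw]
REPEAT 4 [
  -- iteration 1/4 --
  FD 8: (32,0) -> (40,0) [heading=0, draw]
  LT 30: heading 0 -> 30
  PD: pen down
  -- iteration 2/4 --
  FD 8: (40,0) -> (46.928,4) [heading=30, draw]
  LT 30: heading 30 -> 60
  PD: pen down
  -- iteration 3/4 --
  FD 8: (46.928,4) -> (50.928,10.928) [heading=60, draw]
  LT 30: heading 60 -> 90
  PD: pen down
  -- iteration 4/4 --
  FD 8: (50.928,10.928) -> (50.928,18.928) [heading=90, draw]
  LT 30: heading 90 -> 120
  PD: pen down
]
RT 316: heading 120 -> 164
BK 5: (50.928,18.928) -> (55.735,17.55) [heading=164, draw]
BK 12: (55.735,17.55) -> (67.27,14.242) [heading=164, draw]
FD 3: (67.27,14.242) -> (64.386,15.069) [heading=164, draw]
Final: pos=(64.386,15.069), heading=164, 9 segment(s) drawn
Segments drawn: 9

Answer: 9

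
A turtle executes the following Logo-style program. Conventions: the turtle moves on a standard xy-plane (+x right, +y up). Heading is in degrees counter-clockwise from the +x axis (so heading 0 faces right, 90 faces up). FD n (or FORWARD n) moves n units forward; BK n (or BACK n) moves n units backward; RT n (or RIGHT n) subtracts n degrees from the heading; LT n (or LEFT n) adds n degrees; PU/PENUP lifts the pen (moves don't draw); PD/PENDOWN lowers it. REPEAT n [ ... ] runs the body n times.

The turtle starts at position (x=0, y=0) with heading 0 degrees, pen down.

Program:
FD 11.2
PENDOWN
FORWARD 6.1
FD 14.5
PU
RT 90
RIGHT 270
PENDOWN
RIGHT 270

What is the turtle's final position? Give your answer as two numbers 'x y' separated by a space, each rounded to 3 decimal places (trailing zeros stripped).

Executing turtle program step by step:
Start: pos=(0,0), heading=0, pen down
FD 11.2: (0,0) -> (11.2,0) [heading=0, draw]
PD: pen down
FD 6.1: (11.2,0) -> (17.3,0) [heading=0, draw]
FD 14.5: (17.3,0) -> (31.8,0) [heading=0, draw]
PU: pen up
RT 90: heading 0 -> 270
RT 270: heading 270 -> 0
PD: pen down
RT 270: heading 0 -> 90
Final: pos=(31.8,0), heading=90, 3 segment(s) drawn

Answer: 31.8 0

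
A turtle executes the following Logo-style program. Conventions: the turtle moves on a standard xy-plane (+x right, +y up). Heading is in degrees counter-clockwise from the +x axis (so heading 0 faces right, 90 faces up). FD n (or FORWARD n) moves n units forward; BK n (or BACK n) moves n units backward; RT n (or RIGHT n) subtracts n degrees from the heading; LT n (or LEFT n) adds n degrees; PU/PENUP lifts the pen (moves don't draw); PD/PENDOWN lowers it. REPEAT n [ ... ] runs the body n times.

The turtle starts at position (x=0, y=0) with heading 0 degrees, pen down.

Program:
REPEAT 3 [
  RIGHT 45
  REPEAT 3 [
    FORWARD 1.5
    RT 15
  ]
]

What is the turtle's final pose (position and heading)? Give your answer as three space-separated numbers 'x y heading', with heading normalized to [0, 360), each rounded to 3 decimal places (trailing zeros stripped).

Answer: -3.809 -2.199 90

Derivation:
Executing turtle program step by step:
Start: pos=(0,0), heading=0, pen down
REPEAT 3 [
  -- iteration 1/3 --
  RT 45: heading 0 -> 315
  REPEAT 3 [
    -- iteration 1/3 --
    FD 1.5: (0,0) -> (1.061,-1.061) [heading=315, draw]
    RT 15: heading 315 -> 300
    -- iteration 2/3 --
    FD 1.5: (1.061,-1.061) -> (1.811,-2.36) [heading=300, draw]
    RT 15: heading 300 -> 285
    -- iteration 3/3 --
    FD 1.5: (1.811,-2.36) -> (2.199,-3.809) [heading=285, draw]
    RT 15: heading 285 -> 270
  ]
  -- iteration 2/3 --
  RT 45: heading 270 -> 225
  REPEAT 3 [
    -- iteration 1/3 --
    FD 1.5: (2.199,-3.809) -> (1.138,-4.869) [heading=225, draw]
    RT 15: heading 225 -> 210
    -- iteration 2/3 --
    FD 1.5: (1.138,-4.869) -> (-0.161,-5.619) [heading=210, draw]
    RT 15: heading 210 -> 195
    -- iteration 3/3 --
    FD 1.5: (-0.161,-5.619) -> (-1.61,-6.007) [heading=195, draw]
    RT 15: heading 195 -> 180
  ]
  -- iteration 3/3 --
  RT 45: heading 180 -> 135
  REPEAT 3 [
    -- iteration 1/3 --
    FD 1.5: (-1.61,-6.007) -> (-2.67,-4.947) [heading=135, draw]
    RT 15: heading 135 -> 120
    -- iteration 2/3 --
    FD 1.5: (-2.67,-4.947) -> (-3.42,-3.648) [heading=120, draw]
    RT 15: heading 120 -> 105
    -- iteration 3/3 --
    FD 1.5: (-3.42,-3.648) -> (-3.809,-2.199) [heading=105, draw]
    RT 15: heading 105 -> 90
  ]
]
Final: pos=(-3.809,-2.199), heading=90, 9 segment(s) drawn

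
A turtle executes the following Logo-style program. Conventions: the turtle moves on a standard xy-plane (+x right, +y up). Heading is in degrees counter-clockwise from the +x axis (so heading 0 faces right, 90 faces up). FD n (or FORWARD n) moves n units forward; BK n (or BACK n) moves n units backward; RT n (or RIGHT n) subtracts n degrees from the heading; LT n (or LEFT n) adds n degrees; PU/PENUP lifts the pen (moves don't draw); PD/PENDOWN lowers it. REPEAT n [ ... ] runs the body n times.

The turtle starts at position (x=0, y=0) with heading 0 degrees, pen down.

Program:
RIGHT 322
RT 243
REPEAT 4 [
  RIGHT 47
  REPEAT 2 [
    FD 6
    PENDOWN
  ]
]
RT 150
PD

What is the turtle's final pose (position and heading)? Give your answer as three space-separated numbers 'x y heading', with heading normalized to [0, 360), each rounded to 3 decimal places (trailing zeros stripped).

Answer: 23.817 18.276 177

Derivation:
Executing turtle program step by step:
Start: pos=(0,0), heading=0, pen down
RT 322: heading 0 -> 38
RT 243: heading 38 -> 155
REPEAT 4 [
  -- iteration 1/4 --
  RT 47: heading 155 -> 108
  REPEAT 2 [
    -- iteration 1/2 --
    FD 6: (0,0) -> (-1.854,5.706) [heading=108, draw]
    PD: pen down
    -- iteration 2/2 --
    FD 6: (-1.854,5.706) -> (-3.708,11.413) [heading=108, draw]
    PD: pen down
  ]
  -- iteration 2/4 --
  RT 47: heading 108 -> 61
  REPEAT 2 [
    -- iteration 1/2 --
    FD 6: (-3.708,11.413) -> (-0.799,16.66) [heading=61, draw]
    PD: pen down
    -- iteration 2/2 --
    FD 6: (-0.799,16.66) -> (2.11,21.908) [heading=61, draw]
    PD: pen down
  ]
  -- iteration 3/4 --
  RT 47: heading 61 -> 14
  REPEAT 2 [
    -- iteration 1/2 --
    FD 6: (2.11,21.908) -> (7.931,23.36) [heading=14, draw]
    PD: pen down
    -- iteration 2/2 --
    FD 6: (7.931,23.36) -> (13.753,24.811) [heading=14, draw]
    PD: pen down
  ]
  -- iteration 4/4 --
  RT 47: heading 14 -> 327
  REPEAT 2 [
    -- iteration 1/2 --
    FD 6: (13.753,24.811) -> (18.785,21.543) [heading=327, draw]
    PD: pen down
    -- iteration 2/2 --
    FD 6: (18.785,21.543) -> (23.817,18.276) [heading=327, draw]
    PD: pen down
  ]
]
RT 150: heading 327 -> 177
PD: pen down
Final: pos=(23.817,18.276), heading=177, 8 segment(s) drawn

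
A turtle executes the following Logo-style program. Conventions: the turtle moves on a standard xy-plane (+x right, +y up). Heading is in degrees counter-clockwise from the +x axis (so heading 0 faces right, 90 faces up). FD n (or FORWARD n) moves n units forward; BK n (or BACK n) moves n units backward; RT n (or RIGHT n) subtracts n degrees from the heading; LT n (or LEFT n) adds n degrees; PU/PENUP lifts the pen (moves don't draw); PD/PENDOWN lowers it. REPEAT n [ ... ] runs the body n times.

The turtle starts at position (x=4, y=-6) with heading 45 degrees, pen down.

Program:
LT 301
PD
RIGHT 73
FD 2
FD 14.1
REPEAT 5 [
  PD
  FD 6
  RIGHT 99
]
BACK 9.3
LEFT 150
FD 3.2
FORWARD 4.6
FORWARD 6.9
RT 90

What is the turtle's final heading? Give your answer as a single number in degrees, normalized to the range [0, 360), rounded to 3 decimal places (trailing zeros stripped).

Answer: 198

Derivation:
Executing turtle program step by step:
Start: pos=(4,-6), heading=45, pen down
LT 301: heading 45 -> 346
PD: pen down
RT 73: heading 346 -> 273
FD 2: (4,-6) -> (4.105,-7.997) [heading=273, draw]
FD 14.1: (4.105,-7.997) -> (4.843,-22.078) [heading=273, draw]
REPEAT 5 [
  -- iteration 1/5 --
  PD: pen down
  FD 6: (4.843,-22.078) -> (5.157,-28.07) [heading=273, draw]
  RT 99: heading 273 -> 174
  -- iteration 2/5 --
  PD: pen down
  FD 6: (5.157,-28.07) -> (-0.811,-27.443) [heading=174, draw]
  RT 99: heading 174 -> 75
  -- iteration 3/5 --
  PD: pen down
  FD 6: (-0.811,-27.443) -> (0.742,-21.647) [heading=75, draw]
  RT 99: heading 75 -> 336
  -- iteration 4/5 --
  PD: pen down
  FD 6: (0.742,-21.647) -> (6.224,-24.087) [heading=336, draw]
  RT 99: heading 336 -> 237
  -- iteration 5/5 --
  PD: pen down
  FD 6: (6.224,-24.087) -> (2.956,-29.119) [heading=237, draw]
  RT 99: heading 237 -> 138
]
BK 9.3: (2.956,-29.119) -> (9.867,-35.342) [heading=138, draw]
LT 150: heading 138 -> 288
FD 3.2: (9.867,-35.342) -> (10.856,-38.386) [heading=288, draw]
FD 4.6: (10.856,-38.386) -> (12.277,-42.761) [heading=288, draw]
FD 6.9: (12.277,-42.761) -> (14.41,-49.323) [heading=288, draw]
RT 90: heading 288 -> 198
Final: pos=(14.41,-49.323), heading=198, 11 segment(s) drawn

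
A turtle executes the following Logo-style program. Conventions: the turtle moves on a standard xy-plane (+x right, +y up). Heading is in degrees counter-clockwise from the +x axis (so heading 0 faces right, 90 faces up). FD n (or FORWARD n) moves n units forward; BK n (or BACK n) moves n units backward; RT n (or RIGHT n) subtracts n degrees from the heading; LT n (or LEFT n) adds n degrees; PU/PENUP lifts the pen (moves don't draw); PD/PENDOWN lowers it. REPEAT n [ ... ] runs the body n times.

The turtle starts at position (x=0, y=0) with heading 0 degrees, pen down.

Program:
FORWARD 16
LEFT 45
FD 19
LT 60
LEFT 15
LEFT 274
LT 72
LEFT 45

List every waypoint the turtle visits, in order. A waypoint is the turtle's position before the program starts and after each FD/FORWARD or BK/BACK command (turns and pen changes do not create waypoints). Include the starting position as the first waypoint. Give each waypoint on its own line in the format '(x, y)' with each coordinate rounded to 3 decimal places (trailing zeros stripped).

Answer: (0, 0)
(16, 0)
(29.435, 13.435)

Derivation:
Executing turtle program step by step:
Start: pos=(0,0), heading=0, pen down
FD 16: (0,0) -> (16,0) [heading=0, draw]
LT 45: heading 0 -> 45
FD 19: (16,0) -> (29.435,13.435) [heading=45, draw]
LT 60: heading 45 -> 105
LT 15: heading 105 -> 120
LT 274: heading 120 -> 34
LT 72: heading 34 -> 106
LT 45: heading 106 -> 151
Final: pos=(29.435,13.435), heading=151, 2 segment(s) drawn
Waypoints (3 total):
(0, 0)
(16, 0)
(29.435, 13.435)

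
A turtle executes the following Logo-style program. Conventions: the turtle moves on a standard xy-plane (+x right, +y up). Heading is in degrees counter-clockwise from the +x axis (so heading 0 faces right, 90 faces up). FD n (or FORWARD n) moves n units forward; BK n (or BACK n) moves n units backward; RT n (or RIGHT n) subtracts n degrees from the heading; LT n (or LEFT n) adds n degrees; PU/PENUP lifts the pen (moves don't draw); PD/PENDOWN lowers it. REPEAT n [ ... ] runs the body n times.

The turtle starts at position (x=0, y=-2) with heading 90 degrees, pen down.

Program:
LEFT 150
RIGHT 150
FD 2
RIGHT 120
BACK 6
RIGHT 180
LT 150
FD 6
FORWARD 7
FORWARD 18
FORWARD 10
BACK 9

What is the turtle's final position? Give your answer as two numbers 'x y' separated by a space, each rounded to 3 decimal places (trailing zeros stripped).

Executing turtle program step by step:
Start: pos=(0,-2), heading=90, pen down
LT 150: heading 90 -> 240
RT 150: heading 240 -> 90
FD 2: (0,-2) -> (0,0) [heading=90, draw]
RT 120: heading 90 -> 330
BK 6: (0,0) -> (-5.196,3) [heading=330, draw]
RT 180: heading 330 -> 150
LT 150: heading 150 -> 300
FD 6: (-5.196,3) -> (-2.196,-2.196) [heading=300, draw]
FD 7: (-2.196,-2.196) -> (1.304,-8.258) [heading=300, draw]
FD 18: (1.304,-8.258) -> (10.304,-23.847) [heading=300, draw]
FD 10: (10.304,-23.847) -> (15.304,-32.507) [heading=300, draw]
BK 9: (15.304,-32.507) -> (10.804,-24.713) [heading=300, draw]
Final: pos=(10.804,-24.713), heading=300, 7 segment(s) drawn

Answer: 10.804 -24.713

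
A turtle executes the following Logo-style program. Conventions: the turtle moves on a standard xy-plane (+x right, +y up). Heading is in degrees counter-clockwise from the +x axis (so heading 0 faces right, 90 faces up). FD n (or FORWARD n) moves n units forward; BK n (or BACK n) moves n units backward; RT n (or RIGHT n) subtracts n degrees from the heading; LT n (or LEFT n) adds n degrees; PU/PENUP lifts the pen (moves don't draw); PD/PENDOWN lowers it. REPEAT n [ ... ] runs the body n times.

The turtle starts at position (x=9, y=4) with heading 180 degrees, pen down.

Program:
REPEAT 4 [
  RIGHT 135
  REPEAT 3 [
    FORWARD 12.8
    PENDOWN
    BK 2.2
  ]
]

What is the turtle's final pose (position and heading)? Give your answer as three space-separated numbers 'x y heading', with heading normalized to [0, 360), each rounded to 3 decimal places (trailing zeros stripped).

Executing turtle program step by step:
Start: pos=(9,4), heading=180, pen down
REPEAT 4 [
  -- iteration 1/4 --
  RT 135: heading 180 -> 45
  REPEAT 3 [
    -- iteration 1/3 --
    FD 12.8: (9,4) -> (18.051,13.051) [heading=45, draw]
    PD: pen down
    BK 2.2: (18.051,13.051) -> (16.495,11.495) [heading=45, draw]
    -- iteration 2/3 --
    FD 12.8: (16.495,11.495) -> (25.546,20.546) [heading=45, draw]
    PD: pen down
    BK 2.2: (25.546,20.546) -> (23.991,18.991) [heading=45, draw]
    -- iteration 3/3 --
    FD 12.8: (23.991,18.991) -> (33.042,28.042) [heading=45, draw]
    PD: pen down
    BK 2.2: (33.042,28.042) -> (31.486,26.486) [heading=45, draw]
  ]
  -- iteration 2/4 --
  RT 135: heading 45 -> 270
  REPEAT 3 [
    -- iteration 1/3 --
    FD 12.8: (31.486,26.486) -> (31.486,13.686) [heading=270, draw]
    PD: pen down
    BK 2.2: (31.486,13.686) -> (31.486,15.886) [heading=270, draw]
    -- iteration 2/3 --
    FD 12.8: (31.486,15.886) -> (31.486,3.086) [heading=270, draw]
    PD: pen down
    BK 2.2: (31.486,3.086) -> (31.486,5.286) [heading=270, draw]
    -- iteration 3/3 --
    FD 12.8: (31.486,5.286) -> (31.486,-7.514) [heading=270, draw]
    PD: pen down
    BK 2.2: (31.486,-7.514) -> (31.486,-5.314) [heading=270, draw]
  ]
  -- iteration 3/4 --
  RT 135: heading 270 -> 135
  REPEAT 3 [
    -- iteration 1/3 --
    FD 12.8: (31.486,-5.314) -> (22.435,3.737) [heading=135, draw]
    PD: pen down
    BK 2.2: (22.435,3.737) -> (23.991,2.181) [heading=135, draw]
    -- iteration 2/3 --
    FD 12.8: (23.991,2.181) -> (14.94,11.232) [heading=135, draw]
    PD: pen down
    BK 2.2: (14.94,11.232) -> (16.495,9.677) [heading=135, draw]
    -- iteration 3/3 --
    FD 12.8: (16.495,9.677) -> (7.444,18.728) [heading=135, draw]
    PD: pen down
    BK 2.2: (7.444,18.728) -> (9,17.172) [heading=135, draw]
  ]
  -- iteration 4/4 --
  RT 135: heading 135 -> 0
  REPEAT 3 [
    -- iteration 1/3 --
    FD 12.8: (9,17.172) -> (21.8,17.172) [heading=0, draw]
    PD: pen down
    BK 2.2: (21.8,17.172) -> (19.6,17.172) [heading=0, draw]
    -- iteration 2/3 --
    FD 12.8: (19.6,17.172) -> (32.4,17.172) [heading=0, draw]
    PD: pen down
    BK 2.2: (32.4,17.172) -> (30.2,17.172) [heading=0, draw]
    -- iteration 3/3 --
    FD 12.8: (30.2,17.172) -> (43,17.172) [heading=0, draw]
    PD: pen down
    BK 2.2: (43,17.172) -> (40.8,17.172) [heading=0, draw]
  ]
]
Final: pos=(40.8,17.172), heading=0, 24 segment(s) drawn

Answer: 40.8 17.172 0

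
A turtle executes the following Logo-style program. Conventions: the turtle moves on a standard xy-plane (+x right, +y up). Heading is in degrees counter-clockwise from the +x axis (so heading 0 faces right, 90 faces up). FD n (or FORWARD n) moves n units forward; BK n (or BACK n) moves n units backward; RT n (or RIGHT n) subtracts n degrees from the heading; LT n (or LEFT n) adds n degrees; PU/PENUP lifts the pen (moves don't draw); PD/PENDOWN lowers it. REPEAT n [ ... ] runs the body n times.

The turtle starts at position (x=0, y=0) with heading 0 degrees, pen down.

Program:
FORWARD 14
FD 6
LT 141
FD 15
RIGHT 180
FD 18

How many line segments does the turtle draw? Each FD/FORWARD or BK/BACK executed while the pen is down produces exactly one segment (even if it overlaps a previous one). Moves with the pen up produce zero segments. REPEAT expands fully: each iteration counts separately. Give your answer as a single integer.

Executing turtle program step by step:
Start: pos=(0,0), heading=0, pen down
FD 14: (0,0) -> (14,0) [heading=0, draw]
FD 6: (14,0) -> (20,0) [heading=0, draw]
LT 141: heading 0 -> 141
FD 15: (20,0) -> (8.343,9.44) [heading=141, draw]
RT 180: heading 141 -> 321
FD 18: (8.343,9.44) -> (22.331,-1.888) [heading=321, draw]
Final: pos=(22.331,-1.888), heading=321, 4 segment(s) drawn
Segments drawn: 4

Answer: 4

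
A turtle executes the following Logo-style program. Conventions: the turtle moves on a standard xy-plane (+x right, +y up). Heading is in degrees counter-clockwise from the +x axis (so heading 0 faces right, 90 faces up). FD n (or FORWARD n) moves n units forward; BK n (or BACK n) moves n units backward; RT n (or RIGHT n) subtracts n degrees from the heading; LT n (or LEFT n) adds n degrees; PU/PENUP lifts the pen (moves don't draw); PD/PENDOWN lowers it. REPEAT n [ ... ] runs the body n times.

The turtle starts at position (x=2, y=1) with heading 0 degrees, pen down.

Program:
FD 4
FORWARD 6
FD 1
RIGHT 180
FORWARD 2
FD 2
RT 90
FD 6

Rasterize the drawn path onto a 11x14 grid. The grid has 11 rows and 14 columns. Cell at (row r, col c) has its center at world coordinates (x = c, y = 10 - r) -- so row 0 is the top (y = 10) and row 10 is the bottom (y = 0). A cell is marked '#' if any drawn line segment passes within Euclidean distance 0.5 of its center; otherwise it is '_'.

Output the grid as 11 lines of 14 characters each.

Segment 0: (2,1) -> (6,1)
Segment 1: (6,1) -> (12,1)
Segment 2: (12,1) -> (13,1)
Segment 3: (13,1) -> (11,1)
Segment 4: (11,1) -> (9,1)
Segment 5: (9,1) -> (9,7)

Answer: ______________
______________
______________
_________#____
_________#____
_________#____
_________#____
_________#____
_________#____
__############
______________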